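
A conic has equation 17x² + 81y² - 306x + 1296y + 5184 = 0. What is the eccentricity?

e = 8/9

Collect terms: 17(x² - 18x) + 81(y² + 16y) = -5184
Completing the square gives 17(x - 9)² + 81(y + 8)² = -5184 + 1377 + 5184 = 1377.
Dividing both sides by 1377: (x - 9)²/81 + (y + 8)²/17 = 1
Ellipse, center (9, -8), major axis horizontal; a² = 81, b² = 17.
c² = a² - b² = 64, so c = 8.
e = c/a = 8/9.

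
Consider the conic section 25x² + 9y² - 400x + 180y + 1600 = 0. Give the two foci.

Collect terms: 25(x² - 16x) + 9(y² + 20y) = -1600
Complete the square: 25(x - 8)² + 9(y + 10)² = -1600 + 1600 + 900 = 900
Divide by 900: (x - 8)²/36 + (y + 10)²/100 = 1
Ellipse, center (8, -10), major axis vertical; a² = 100, b² = 36.
c² = a² - b² = 100 - 36 = 64, so c = 8.
Foci lie on the vertical axis through the center: (h, k ± c).

(8, -18) and (8, -2)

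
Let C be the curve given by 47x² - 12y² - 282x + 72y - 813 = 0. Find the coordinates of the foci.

Group: 47(x² - 6x) -12(y² - 6y) = 813
Complete the square: 47(x - 3)² -12(y - 3)² = 813 + 423 - 108 = 1128
Divide through by 1128 to get (x - 3)²/24 - (y - 3)²/94 = 1.
Hyperbola, center (3, 3), transverse axis horizontal; a² = 24, b² = 94.
c² = a² + b² = 24 + 94 = 118, so c = √118.
Foci lie on the horizontal axis through the center: (h ± c, k).

(3 - √118, 3) and (3 + √118, 3)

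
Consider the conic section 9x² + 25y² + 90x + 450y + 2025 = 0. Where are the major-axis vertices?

(-10, -9) and (0, -9)

Group the x- and y-terms: 9(x² + 10x) + 25(y² + 18y) = -2025
9(x + 5)² + 25(y + 9)² = -2025 + 225 + 2025 = 225
Divide through by 225 to get (x + 5)²/25 + (y + 9)²/9 = 1.
Ellipse, center (-5, -9), major axis horizontal; a² = 25, b² = 9.
a = 5. Vertices at (h ± a, k).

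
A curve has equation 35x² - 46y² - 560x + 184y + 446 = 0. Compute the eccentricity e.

e = 9√46/46

Group: 35(x² - 16x) -46(y² - 4y) = -446
Complete the square: 35(x - 8)² -46(y - 2)² = -446 + 2240 - 184 = 1610
Divide by 1610: (x - 8)²/46 - (y - 2)²/35 = 1
Hyperbola, center (8, 2), transverse axis horizontal; a² = 46, b² = 35.
c² = a² + b² = 81, so c = 9.
e = c/a = 9/√46 = 9√46/46.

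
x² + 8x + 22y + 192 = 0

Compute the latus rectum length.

22

Only x is squared. Complete the square in x: (x + 4)² = -22(y + 8).
Vertex (-4, -8); 4p = -22 so p = -11/2. Opens down.
Latus rectum length = |4p| = 22.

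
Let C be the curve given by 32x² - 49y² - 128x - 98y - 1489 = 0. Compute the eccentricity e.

e = 9/7

32(x² - 4x) -49(y² + 2y) = 1489
Completing the square gives 32(x - 2)² -49(y + 1)² = 1489 + 128 - 49 = 1568.
Divide by 1568: (x - 2)²/49 - (y + 1)²/32 = 1
Hyperbola, center (2, -1), transverse axis horizontal; a² = 49, b² = 32.
c² = a² + b² = 81, so c = 9.
e = c/a = 9/7.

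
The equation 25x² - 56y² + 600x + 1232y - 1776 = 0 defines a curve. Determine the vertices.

(-12, 6) and (-12, 16)

25(x² + 24x) -56(y² - 22y) = 1776
Complete the square in x and y: 25(x + 12)² -56(y - 11)² = 1776 + 3600 - 6776 = -1400
Divide through by -1400 to get (y - 11)²/25 - (x + 12)²/56 = 1.
Hyperbola, center (-12, 11), transverse axis vertical; a² = 25, b² = 56.
a = 5. Vertices at (h, k ± a).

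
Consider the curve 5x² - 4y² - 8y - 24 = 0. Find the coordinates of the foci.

(-3, -1) and (3, -1)

Group: 5x² -4(y² + 2y) = 24
Completing the square gives 5x² -4(y + 1)² = 24 + 0 - 4 = 20.
Dividing both sides by 20: x²/4 - (y + 1)²/5 = 1
Hyperbola, center (0, -1), transverse axis horizontal; a² = 4, b² = 5.
c² = a² + b² = 4 + 5 = 9, so c = 3.
Foci lie on the horizontal axis through the center: (h ± c, k).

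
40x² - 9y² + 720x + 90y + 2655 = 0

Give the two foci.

40(x² + 18x) -9(y² - 10y) = -2655
Complete the square in x and y: 40(x + 9)² -9(y - 5)² = -2655 + 3240 - 225 = 360
Divide by 360: (x + 9)²/9 - (y - 5)²/40 = 1
Hyperbola, center (-9, 5), transverse axis horizontal; a² = 9, b² = 40.
c² = a² + b² = 9 + 40 = 49, so c = 7.
Foci lie on the horizontal axis through the center: (h ± c, k).

(-16, 5) and (-2, 5)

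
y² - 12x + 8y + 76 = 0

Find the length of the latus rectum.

Only y is squared. Complete the square in y: (y + 4)² = 12(x - 5).
Vertex (5, -4); 4p = 12 so p = 3. Opens right.
Latus rectum length = |4p| = 12.

12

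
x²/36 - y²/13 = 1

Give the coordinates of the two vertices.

(-6, 0) and (6, 0)

Center (0, 0). The positive term is the x-term, so the transverse axis is horizontal; a² = 36, b² = 13.
a = 6. Vertices at (h ± a, k).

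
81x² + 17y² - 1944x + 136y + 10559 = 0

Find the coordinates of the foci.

(12, -12) and (12, 4)

Group: 81(x² - 24x) + 17(y² + 8y) = -10559
Complete the square in x and y: 81(x - 12)² + 17(y + 4)² = -10559 + 11664 + 272 = 1377
Divide by 1377: (x - 12)²/17 + (y + 4)²/81 = 1
Ellipse, center (12, -4), major axis vertical; a² = 81, b² = 17.
c² = a² - b² = 81 - 17 = 64, so c = 8.
Foci lie on the vertical axis through the center: (h, k ± c).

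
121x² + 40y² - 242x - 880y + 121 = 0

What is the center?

(1, 11)

Collect terms: 121(x² - 2x) + 40(y² - 22y) = -121
121(x - 1)² + 40(y - 11)² = -121 + 121 + 4840 = 4840
Divide through by 4840 to get (x - 1)²/40 + (y - 11)²/121 = 1.
Ellipse with center (1, 11).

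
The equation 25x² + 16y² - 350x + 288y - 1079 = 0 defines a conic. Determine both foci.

(7, -18) and (7, 0)

Rearranging, 25(x² - 14x) + 16(y² + 18y) = 1079.
Complete the square in x and y: 25(x - 7)² + 16(y + 9)² = 1079 + 1225 + 1296 = 3600
Dividing both sides by 3600: (x - 7)²/144 + (y + 9)²/225 = 1
Ellipse, center (7, -9), major axis vertical; a² = 225, b² = 144.
c² = a² - b² = 225 - 144 = 81, so c = 9.
Foci lie on the vertical axis through the center: (h, k ± c).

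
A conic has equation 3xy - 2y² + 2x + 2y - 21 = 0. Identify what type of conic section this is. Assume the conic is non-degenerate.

hyperbola

A = 0, B = 3, C = -2.
Discriminant B² − 4AC = 3² − 4·0·(-2) = 9.
B² − 4AC > 0 ⇒ hyperbola.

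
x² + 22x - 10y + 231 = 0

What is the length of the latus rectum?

Only x is squared. Complete the square in x: (x + 11)² = 10(y - 11).
Vertex (-11, 11); 4p = 10 so p = 5/2. Opens up.
Latus rectum length = |4p| = 10.

10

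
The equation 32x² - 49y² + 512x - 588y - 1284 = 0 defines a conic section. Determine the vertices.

Collect terms: 32(x² + 16x) -49(y² + 12y) = 1284
Completing the square gives 32(x + 8)² -49(y + 6)² = 1284 + 2048 - 1764 = 1568.
Dividing both sides by 1568: (x + 8)²/49 - (y + 6)²/32 = 1
Hyperbola, center (-8, -6), transverse axis horizontal; a² = 49, b² = 32.
a = 7. Vertices at (h ± a, k).

(-15, -6) and (-1, -6)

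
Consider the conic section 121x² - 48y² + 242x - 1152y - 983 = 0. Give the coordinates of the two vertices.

(-1, -23) and (-1, -1)

121(x² + 2x) -48(y² + 24y) = 983
Complete the square: 121(x + 1)² -48(y + 12)² = 983 + 121 - 6912 = -5808
Divide by -5808: (y + 12)²/121 - (x + 1)²/48 = 1
Hyperbola, center (-1, -12), transverse axis vertical; a² = 121, b² = 48.
a = 11. Vertices at (h, k ± a).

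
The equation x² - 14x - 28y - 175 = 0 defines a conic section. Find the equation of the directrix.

y = -15

Only x is squared. Complete the square in x: (x - 7)² = 28(y + 8).
Vertex (7, -8); 4p = 28 so p = 7. Opens up.
Directrix is the horizontal line y = k − p = -8 − (7) = -15.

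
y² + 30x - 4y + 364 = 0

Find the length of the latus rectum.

Only y is squared. Complete the square in y: (y - 2)² = -30(x + 12).
Vertex (-12, 2); 4p = -30 so p = -15/2. Opens left.
Latus rectum length = |4p| = 30.

30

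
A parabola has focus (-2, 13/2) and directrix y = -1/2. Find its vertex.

The vertex is the midpoint between the focus and the directrix along the axis of symmetry.
Axis is vertical (directrix is horizontal). Vertex y-coordinate = (13/2 + (-1/2))/2 = 3; x-coordinate = -2.

(-2, 3)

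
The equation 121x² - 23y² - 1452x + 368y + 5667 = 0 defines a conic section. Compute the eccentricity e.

Group the x- and y-terms: 121(x² - 12x) -23(y² - 16y) = -5667
Completing the square gives 121(x - 6)² -23(y - 8)² = -5667 + 4356 - 1472 = -2783.
Divide by -2783: (y - 8)²/121 - (x - 6)²/23 = 1
Hyperbola, center (6, 8), transverse axis vertical; a² = 121, b² = 23.
c² = a² + b² = 144, so c = 12.
e = c/a = 12/11.

e = 12/11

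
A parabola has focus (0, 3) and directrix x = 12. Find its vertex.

The vertex is the midpoint between the focus and the directrix along the axis of symmetry.
Axis is horizontal (directrix is vertical). Vertex x-coordinate = (0 + 12)/2 = 6; y-coordinate = 3.

(6, 3)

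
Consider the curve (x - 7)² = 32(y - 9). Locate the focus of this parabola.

(7, 17)

Vertex (7, 9); 4p = 32 so p = 8. Opens up.
Focus is p units from the vertex along the axis: (h, k + p).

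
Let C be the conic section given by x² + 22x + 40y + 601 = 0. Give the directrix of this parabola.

Only x is squared. Complete the square in x: (x + 11)² = -40(y + 12).
Vertex (-11, -12); 4p = -40 so p = -10. Opens down.
Directrix is the horizontal line y = k − p = -12 − (-10) = -2.

y = -2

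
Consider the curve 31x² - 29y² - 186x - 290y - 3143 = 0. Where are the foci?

Rearranging, 31(x² - 6x) -29(y² + 10y) = 3143.
Complete the square in x and y: 31(x - 3)² -29(y + 5)² = 3143 + 279 - 725 = 2697
Dividing both sides by 2697: (x - 3)²/87 - (y + 5)²/93 = 1
Hyperbola, center (3, -5), transverse axis horizontal; a² = 87, b² = 93.
c² = a² + b² = 87 + 93 = 180, so c = 6√5.
Foci lie on the horizontal axis through the center: (h ± c, k).

(3 - 6√5, -5) and (3 + 6√5, -5)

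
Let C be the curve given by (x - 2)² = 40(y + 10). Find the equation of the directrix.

y = -20

Vertex (2, -10); 4p = 40 so p = 10. Opens up.
Directrix is the horizontal line y = k − p = -10 − (10) = -20.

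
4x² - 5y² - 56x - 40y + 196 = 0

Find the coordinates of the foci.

Group: 4(x² - 14x) -5(y² + 8y) = -196
4(x - 7)² -5(y + 4)² = -196 + 196 - 80 = -80
Divide by -80: (y + 4)²/16 - (x - 7)²/20 = 1
Hyperbola, center (7, -4), transverse axis vertical; a² = 16, b² = 20.
c² = a² + b² = 16 + 20 = 36, so c = 6.
Foci lie on the vertical axis through the center: (h, k ± c).

(7, -10) and (7, 2)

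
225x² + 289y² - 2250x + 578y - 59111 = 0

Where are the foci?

Group: 225(x² - 10x) + 289(y² + 2y) = 59111
Complete the square: 225(x - 5)² + 289(y + 1)² = 59111 + 5625 + 289 = 65025
Divide by 65025: (x - 5)²/289 + (y + 1)²/225 = 1
Ellipse, center (5, -1), major axis horizontal; a² = 289, b² = 225.
c² = a² - b² = 289 - 225 = 64, so c = 8.
Foci lie on the horizontal axis through the center: (h ± c, k).

(-3, -1) and (13, -1)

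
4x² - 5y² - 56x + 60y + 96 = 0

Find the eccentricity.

Group the x- and y-terms: 4(x² - 14x) -5(y² - 12y) = -96
Complete the square in x and y: 4(x - 7)² -5(y - 6)² = -96 + 196 - 180 = -80
Dividing both sides by -80: (y - 6)²/16 - (x - 7)²/20 = 1
Hyperbola, center (7, 6), transverse axis vertical; a² = 16, b² = 20.
c² = a² + b² = 36, so c = 6.
e = c/a = 6/4 = 3/2.

e = 3/2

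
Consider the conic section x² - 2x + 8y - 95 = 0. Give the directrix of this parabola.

y = 14

Only x is squared. Complete the square in x: (x - 1)² = -8(y - 12).
Vertex (1, 12); 4p = -8 so p = -2. Opens down.
Directrix is the horizontal line y = k − p = 12 − (-2) = 14.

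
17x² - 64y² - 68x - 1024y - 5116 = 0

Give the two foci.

Rearranging, 17(x² - 4x) -64(y² + 16y) = 5116.
Completing the square gives 17(x - 2)² -64(y + 8)² = 5116 + 68 - 4096 = 1088.
Dividing both sides by 1088: (x - 2)²/64 - (y + 8)²/17 = 1
Hyperbola, center (2, -8), transverse axis horizontal; a² = 64, b² = 17.
c² = a² + b² = 64 + 17 = 81, so c = 9.
Foci lie on the horizontal axis through the center: (h ± c, k).

(-7, -8) and (11, -8)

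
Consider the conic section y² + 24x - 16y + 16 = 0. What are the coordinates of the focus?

(-4, 8)

Only y is squared. Complete the square in y: (y - 8)² = -24(x - 2).
Vertex (2, 8); 4p = -24 so p = -6. Opens left.
Focus is p units from the vertex along the axis: (h + p, k).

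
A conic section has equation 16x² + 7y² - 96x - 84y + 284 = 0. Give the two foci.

Group: 16(x² - 6x) + 7(y² - 12y) = -284
Complete the square: 16(x - 3)² + 7(y - 6)² = -284 + 144 + 252 = 112
Divide through by 112 to get (x - 3)²/7 + (y - 6)²/16 = 1.
Ellipse, center (3, 6), major axis vertical; a² = 16, b² = 7.
c² = a² - b² = 16 - 7 = 9, so c = 3.
Foci lie on the vertical axis through the center: (h, k ± c).

(3, 3) and (3, 9)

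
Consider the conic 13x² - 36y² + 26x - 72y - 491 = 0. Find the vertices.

Group: 13(x² + 2x) -36(y² + 2y) = 491
Complete the square in x and y: 13(x + 1)² -36(y + 1)² = 491 + 13 - 36 = 468
Divide through by 468 to get (x + 1)²/36 - (y + 1)²/13 = 1.
Hyperbola, center (-1, -1), transverse axis horizontal; a² = 36, b² = 13.
a = 6. Vertices at (h ± a, k).

(-7, -1) and (5, -1)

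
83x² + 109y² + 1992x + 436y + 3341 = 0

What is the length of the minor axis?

83(x² + 24x) + 109(y² + 4y) = -3341
Complete the square in x and y: 83(x + 12)² + 109(y + 2)² = -3341 + 11952 + 436 = 9047
Dividing both sides by 9047: (x + 12)²/109 + (y + 2)²/83 = 1
Ellipse, center (-12, -2), major axis horizontal; a² = 109, b² = 83.
b² = 83 so b = √83; the minor axis has length 2b = 2√83.

2√83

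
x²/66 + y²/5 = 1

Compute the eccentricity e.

e = √4026/66

Center (0, 0). The larger denominator 66 sits under the x-term, so the major axis is horizontal; a² = 66, b² = 5.
c² = a² - b² = 61, so c = √61.
e = c/a = √61/√66 = √4026/66.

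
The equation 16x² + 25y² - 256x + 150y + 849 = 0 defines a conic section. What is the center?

(8, -3)

Group the x- and y-terms: 16(x² - 16x) + 25(y² + 6y) = -849
Complete the square: 16(x - 8)² + 25(y + 3)² = -849 + 1024 + 225 = 400
Divide through by 400 to get (x - 8)²/25 + (y + 3)²/16 = 1.
Ellipse with center (8, -3).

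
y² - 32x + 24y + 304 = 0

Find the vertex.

(5, -12)

Only y is squared. Complete the square in y: (y + 12)² = 32(x - 5).
Vertex (5, -12); 4p = 32 so p = 8. Opens right.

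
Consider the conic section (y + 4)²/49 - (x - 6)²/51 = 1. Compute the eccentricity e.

e = 10/7

Center (6, -4). The positive term is the y-term, so the transverse axis is vertical; a² = 49, b² = 51.
c² = a² + b² = 100, so c = 10.
e = c/a = 10/7.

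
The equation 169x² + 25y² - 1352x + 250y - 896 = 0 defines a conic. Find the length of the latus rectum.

169(x² - 8x) + 25(y² + 10y) = 896
Complete the square in x and y: 169(x - 4)² + 25(y + 5)² = 896 + 2704 + 625 = 4225
Dividing both sides by 4225: (x - 4)²/25 + (y + 5)²/169 = 1
Ellipse, center (4, -5), major axis vertical; a² = 169, b² = 25.
Latus rectum length = 2b²/a = 2·25/13 = 50/13.

50/13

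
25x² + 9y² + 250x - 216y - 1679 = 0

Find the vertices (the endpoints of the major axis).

(-5, -8) and (-5, 32)

Group: 25(x² + 10x) + 9(y² - 24y) = 1679
25(x + 5)² + 9(y - 12)² = 1679 + 625 + 1296 = 3600
Divide through by 3600 to get (x + 5)²/144 + (y - 12)²/400 = 1.
Ellipse, center (-5, 12), major axis vertical; a² = 400, b² = 144.
a = 20. Vertices at (h, k ± a).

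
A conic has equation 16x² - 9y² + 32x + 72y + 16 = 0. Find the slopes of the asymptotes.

4/3 and -4/3

Group the x- and y-terms: 16(x² + 2x) -9(y² - 8y) = -16
Completing the square gives 16(x + 1)² -9(y - 4)² = -16 + 16 - 144 = -144.
Dividing both sides by -144: (y - 4)²/16 - (x + 1)²/9 = 1
Hyperbola, center (-1, 4), transverse axis vertical; a² = 16, b² = 9.
For a vertical hyperbola the asymptotes have slope ±a/b.
Here that is ±4/3.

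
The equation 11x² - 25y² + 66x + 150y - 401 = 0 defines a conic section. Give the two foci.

Rearranging, 11(x² + 6x) -25(y² - 6y) = 401.
Complete the square in x and y: 11(x + 3)² -25(y - 3)² = 401 + 99 - 225 = 275
Divide through by 275 to get (x + 3)²/25 - (y - 3)²/11 = 1.
Hyperbola, center (-3, 3), transverse axis horizontal; a² = 25, b² = 11.
c² = a² + b² = 25 + 11 = 36, so c = 6.
Foci lie on the horizontal axis through the center: (h ± c, k).

(-9, 3) and (3, 3)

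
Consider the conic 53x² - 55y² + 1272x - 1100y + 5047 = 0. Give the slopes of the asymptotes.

√2915/55 and -√2915/55

Group the x- and y-terms: 53(x² + 24x) -55(y² + 20y) = -5047
Completing the square gives 53(x + 12)² -55(y + 10)² = -5047 + 7632 - 5500 = -2915.
Divide by -2915: (y + 10)²/53 - (x + 12)²/55 = 1
Hyperbola, center (-12, -10), transverse axis vertical; a² = 53, b² = 55.
For a vertical hyperbola the asymptotes have slope ±a/b.
Here that is ±√53/√55 = ±√2915/55.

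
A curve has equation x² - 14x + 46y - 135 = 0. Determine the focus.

Only x is squared. Complete the square in x: (x - 7)² = -46(y - 4).
Vertex (7, 4); 4p = -46 so p = -23/2. Opens down.
Focus is p units from the vertex along the axis: (h, k + p).

(7, -15/2)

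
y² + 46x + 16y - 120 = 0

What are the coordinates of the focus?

Only y is squared. Complete the square in y: (y + 8)² = -46(x - 4).
Vertex (4, -8); 4p = -46 so p = -23/2. Opens left.
Focus is p units from the vertex along the axis: (h + p, k).

(-15/2, -8)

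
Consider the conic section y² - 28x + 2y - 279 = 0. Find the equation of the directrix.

Only y is squared. Complete the square in y: (y + 1)² = 28(x + 10).
Vertex (-10, -1); 4p = 28 so p = 7. Opens right.
Directrix is the vertical line x = h − p = -10 − (7) = -17.

x = -17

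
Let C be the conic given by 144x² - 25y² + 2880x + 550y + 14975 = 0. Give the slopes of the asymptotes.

12/5 and -12/5

144(x² + 20x) -25(y² - 22y) = -14975
Complete the square: 144(x + 10)² -25(y - 11)² = -14975 + 14400 - 3025 = -3600
Divide by -3600: (y - 11)²/144 - (x + 10)²/25 = 1
Hyperbola, center (-10, 11), transverse axis vertical; a² = 144, b² = 25.
For a vertical hyperbola the asymptotes have slope ±a/b.
Here that is ±12/5.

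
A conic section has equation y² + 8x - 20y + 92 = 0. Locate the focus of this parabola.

Only y is squared. Complete the square in y: (y - 10)² = -8(x - 1).
Vertex (1, 10); 4p = -8 so p = -2. Opens left.
Focus is p units from the vertex along the axis: (h + p, k).

(-1, 10)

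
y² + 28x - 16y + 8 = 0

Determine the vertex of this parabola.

Only y is squared. Complete the square in y: (y - 8)² = -28(x - 2).
Vertex (2, 8); 4p = -28 so p = -7. Opens left.

(2, 8)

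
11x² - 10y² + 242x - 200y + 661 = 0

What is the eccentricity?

e = √231/11

Rearranging, 11(x² + 22x) -10(y² + 20y) = -661.
11(x + 11)² -10(y + 10)² = -661 + 1331 - 1000 = -330
Divide through by -330 to get (y + 10)²/33 - (x + 11)²/30 = 1.
Hyperbola, center (-11, -10), transverse axis vertical; a² = 33, b² = 30.
c² = a² + b² = 63, so c = 3√7.
e = c/a = 3√7/√33 = √231/11.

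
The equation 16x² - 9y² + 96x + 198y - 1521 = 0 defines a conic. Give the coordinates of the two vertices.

Collect terms: 16(x² + 6x) -9(y² - 22y) = 1521
Complete the square in x and y: 16(x + 3)² -9(y - 11)² = 1521 + 144 - 1089 = 576
Divide by 576: (x + 3)²/36 - (y - 11)²/64 = 1
Hyperbola, center (-3, 11), transverse axis horizontal; a² = 36, b² = 64.
a = 6. Vertices at (h ± a, k).

(-9, 11) and (3, 11)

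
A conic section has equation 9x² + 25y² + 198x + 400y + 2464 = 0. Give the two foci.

Group: 9(x² + 22x) + 25(y² + 16y) = -2464
Completing the square gives 9(x + 11)² + 25(y + 8)² = -2464 + 1089 + 1600 = 225.
Divide by 225: (x + 11)²/25 + (y + 8)²/9 = 1
Ellipse, center (-11, -8), major axis horizontal; a² = 25, b² = 9.
c² = a² - b² = 25 - 9 = 16, so c = 4.
Foci lie on the horizontal axis through the center: (h ± c, k).

(-15, -8) and (-7, -8)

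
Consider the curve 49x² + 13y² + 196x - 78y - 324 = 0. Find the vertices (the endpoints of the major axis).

Group the x- and y-terms: 49(x² + 4x) + 13(y² - 6y) = 324
Complete the square: 49(x + 2)² + 13(y - 3)² = 324 + 196 + 117 = 637
Dividing both sides by 637: (x + 2)²/13 + (y - 3)²/49 = 1
Ellipse, center (-2, 3), major axis vertical; a² = 49, b² = 13.
a = 7. Vertices at (h, k ± a).

(-2, -4) and (-2, 10)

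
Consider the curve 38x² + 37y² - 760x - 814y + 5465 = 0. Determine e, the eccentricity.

e = √38/38

Rearranging, 38(x² - 20x) + 37(y² - 22y) = -5465.
Complete the square in x and y: 38(x - 10)² + 37(y - 11)² = -5465 + 3800 + 4477 = 2812
Divide through by 2812 to get (x - 10)²/74 + (y - 11)²/76 = 1.
Ellipse, center (10, 11), major axis vertical; a² = 76, b² = 74.
c² = a² - b² = 2, so c = √2.
e = c/a = √2/2√19 = √38/38.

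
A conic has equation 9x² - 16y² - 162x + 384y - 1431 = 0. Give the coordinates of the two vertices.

Collect terms: 9(x² - 18x) -16(y² - 24y) = 1431
9(x - 9)² -16(y - 12)² = 1431 + 729 - 2304 = -144
Divide through by -144 to get (y - 12)²/9 - (x - 9)²/16 = 1.
Hyperbola, center (9, 12), transverse axis vertical; a² = 9, b² = 16.
a = 3. Vertices at (h, k ± a).

(9, 9) and (9, 15)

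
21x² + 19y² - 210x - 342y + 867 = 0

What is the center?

(5, 9)

21(x² - 10x) + 19(y² - 18y) = -867
21(x - 5)² + 19(y - 9)² = -867 + 525 + 1539 = 1197
Divide by 1197: (x - 5)²/57 + (y - 9)²/63 = 1
Ellipse with center (5, 9).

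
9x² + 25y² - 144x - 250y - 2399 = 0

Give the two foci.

(-8, 5) and (24, 5)

Rearranging, 9(x² - 16x) + 25(y² - 10y) = 2399.
9(x - 8)² + 25(y - 5)² = 2399 + 576 + 625 = 3600
Divide through by 3600 to get (x - 8)²/400 + (y - 5)²/144 = 1.
Ellipse, center (8, 5), major axis horizontal; a² = 400, b² = 144.
c² = a² - b² = 400 - 144 = 256, so c = 16.
Foci lie on the horizontal axis through the center: (h ± c, k).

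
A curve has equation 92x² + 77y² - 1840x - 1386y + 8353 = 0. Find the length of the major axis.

92(x² - 20x) + 77(y² - 18y) = -8353
Complete the square in x and y: 92(x - 10)² + 77(y - 9)² = -8353 + 9200 + 6237 = 7084
Divide through by 7084 to get (x - 10)²/77 + (y - 9)²/92 = 1.
Ellipse, center (10, 9), major axis vertical; a² = 92, b² = 77.
a² = 92 so a = 2√23; the major axis has length 2a = 4√23.

4√23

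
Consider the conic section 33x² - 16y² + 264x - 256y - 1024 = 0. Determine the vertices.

Group: 33(x² + 8x) -16(y² + 16y) = 1024
Complete the square in x and y: 33(x + 4)² -16(y + 8)² = 1024 + 528 - 1024 = 528
Divide through by 528 to get (x + 4)²/16 - (y + 8)²/33 = 1.
Hyperbola, center (-4, -8), transverse axis horizontal; a² = 16, b² = 33.
a = 4. Vertices at (h ± a, k).

(-8, -8) and (0, -8)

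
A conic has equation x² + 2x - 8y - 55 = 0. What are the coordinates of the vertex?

(-1, -7)

Only x is squared. Complete the square in x: (x + 1)² = 8(y + 7).
Vertex (-1, -7); 4p = 8 so p = 2. Opens up.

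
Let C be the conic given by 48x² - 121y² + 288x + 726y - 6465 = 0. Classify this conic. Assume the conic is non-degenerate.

No xy term. Coefficients of x² and y² are A = 48, C = -121.
A and C have opposite signs ⇒ hyperbola.

hyperbola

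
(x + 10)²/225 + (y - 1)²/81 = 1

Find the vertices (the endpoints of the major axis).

Center (-10, 1). The larger denominator 225 sits under the x-term, so the major axis is horizontal; a² = 225, b² = 81.
a = 15. Vertices at (h ± a, k).

(-25, 1) and (5, 1)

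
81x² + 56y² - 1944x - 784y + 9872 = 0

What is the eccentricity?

e = 5/9

Collect terms: 81(x² - 24x) + 56(y² - 14y) = -9872
Complete the square in x and y: 81(x - 12)² + 56(y - 7)² = -9872 + 11664 + 2744 = 4536
Divide by 4536: (x - 12)²/56 + (y - 7)²/81 = 1
Ellipse, center (12, 7), major axis vertical; a² = 81, b² = 56.
c² = a² - b² = 25, so c = 5.
e = c/a = 5/9.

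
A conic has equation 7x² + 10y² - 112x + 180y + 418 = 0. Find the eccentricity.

Rearranging, 7(x² - 16x) + 10(y² + 18y) = -418.
Completing the square gives 7(x - 8)² + 10(y + 9)² = -418 + 448 + 810 = 840.
Dividing both sides by 840: (x - 8)²/120 + (y + 9)²/84 = 1
Ellipse, center (8, -9), major axis horizontal; a² = 120, b² = 84.
c² = a² - b² = 36, so c = 6.
e = c/a = 6/2√30 = √30/10.

e = √30/10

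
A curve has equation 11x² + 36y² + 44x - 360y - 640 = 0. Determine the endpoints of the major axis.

Group: 11(x² + 4x) + 36(y² - 10y) = 640
Complete the square in x and y: 11(x + 2)² + 36(y - 5)² = 640 + 44 + 900 = 1584
Dividing both sides by 1584: (x + 2)²/144 + (y - 5)²/44 = 1
Ellipse, center (-2, 5), major axis horizontal; a² = 144, b² = 44.
a = 12. Vertices at (h ± a, k).

(-14, 5) and (10, 5)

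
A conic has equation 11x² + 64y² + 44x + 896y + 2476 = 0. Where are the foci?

11(x² + 4x) + 64(y² + 14y) = -2476
Complete the square: 11(x + 2)² + 64(y + 7)² = -2476 + 44 + 3136 = 704
Divide through by 704 to get (x + 2)²/64 + (y + 7)²/11 = 1.
Ellipse, center (-2, -7), major axis horizontal; a² = 64, b² = 11.
c² = a² - b² = 64 - 11 = 53, so c = √53.
Foci lie on the horizontal axis through the center: (h ± c, k).

(-2 - √53, -7) and (-2 + √53, -7)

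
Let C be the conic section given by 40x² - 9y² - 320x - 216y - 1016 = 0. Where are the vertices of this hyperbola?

40(x² - 8x) -9(y² + 24y) = 1016
Completing the square gives 40(x - 4)² -9(y + 12)² = 1016 + 640 - 1296 = 360.
Dividing both sides by 360: (x - 4)²/9 - (y + 12)²/40 = 1
Hyperbola, center (4, -12), transverse axis horizontal; a² = 9, b² = 40.
a = 3. Vertices at (h ± a, k).

(1, -12) and (7, -12)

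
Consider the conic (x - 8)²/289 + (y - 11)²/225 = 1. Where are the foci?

(0, 11) and (16, 11)

Center (8, 11). The larger denominator 289 sits under the x-term, so the major axis is horizontal; a² = 289, b² = 225.
c² = a² - b² = 289 - 225 = 64, so c = 8.
Foci lie on the horizontal axis through the center: (h ± c, k).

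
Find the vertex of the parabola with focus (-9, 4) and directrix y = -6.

(-9, -1)

The vertex is the midpoint between the focus and the directrix along the axis of symmetry.
Axis is vertical (directrix is horizontal). Vertex y-coordinate = (4 + (-6))/2 = -1; x-coordinate = -9.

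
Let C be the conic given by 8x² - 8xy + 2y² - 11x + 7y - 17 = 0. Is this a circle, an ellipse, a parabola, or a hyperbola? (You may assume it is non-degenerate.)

parabola

A = 8, B = -8, C = 2.
Discriminant B² − 4AC = (-8)² − 4·8·2 = 0.
B² − 4AC = 0 ⇒ parabola.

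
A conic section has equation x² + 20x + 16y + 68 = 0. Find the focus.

(-10, -2)

Only x is squared. Complete the square in x: (x + 10)² = -16(y - 2).
Vertex (-10, 2); 4p = -16 so p = -4. Opens down.
Focus is p units from the vertex along the axis: (h, k + p).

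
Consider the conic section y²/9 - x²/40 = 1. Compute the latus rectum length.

80/3

Center (0, 0). The positive term is the y-term, so the transverse axis is vertical; a² = 9, b² = 40.
Latus rectum length = 2b²/a = 2·40/3 = 80/3.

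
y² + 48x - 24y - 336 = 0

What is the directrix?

Only y is squared. Complete the square in y: (y - 12)² = -48(x - 10).
Vertex (10, 12); 4p = -48 so p = -12. Opens left.
Directrix is the vertical line x = h − p = 10 − (-12) = 22.

x = 22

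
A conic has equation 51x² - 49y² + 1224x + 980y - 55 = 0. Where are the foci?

(-22, 10) and (-2, 10)

Rearranging, 51(x² + 24x) -49(y² - 20y) = 55.
Complete the square in x and y: 51(x + 12)² -49(y - 10)² = 55 + 7344 - 4900 = 2499
Divide by 2499: (x + 12)²/49 - (y - 10)²/51 = 1
Hyperbola, center (-12, 10), transverse axis horizontal; a² = 49, b² = 51.
c² = a² + b² = 49 + 51 = 100, so c = 10.
Foci lie on the horizontal axis through the center: (h ± c, k).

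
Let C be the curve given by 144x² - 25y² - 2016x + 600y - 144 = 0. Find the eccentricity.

e = 13/5

Group: 144(x² - 14x) -25(y² - 24y) = 144
Complete the square in x and y: 144(x - 7)² -25(y - 12)² = 144 + 7056 - 3600 = 3600
Dividing both sides by 3600: (x - 7)²/25 - (y - 12)²/144 = 1
Hyperbola, center (7, 12), transverse axis horizontal; a² = 25, b² = 144.
c² = a² + b² = 169, so c = 13.
e = c/a = 13/5.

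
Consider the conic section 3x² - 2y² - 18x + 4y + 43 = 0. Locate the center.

3(x² - 6x) -2(y² - 2y) = -43
Complete the square in x and y: 3(x - 3)² -2(y - 1)² = -43 + 27 - 2 = -18
Divide through by -18 to get (y - 1)²/9 - (x - 3)²/6 = 1.
Hyperbola with center (3, 1).

(3, 1)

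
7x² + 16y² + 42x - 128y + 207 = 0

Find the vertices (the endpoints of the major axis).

(-7, 4) and (1, 4)

7(x² + 6x) + 16(y² - 8y) = -207
Complete the square: 7(x + 3)² + 16(y - 4)² = -207 + 63 + 256 = 112
Divide through by 112 to get (x + 3)²/16 + (y - 4)²/7 = 1.
Ellipse, center (-3, 4), major axis horizontal; a² = 16, b² = 7.
a = 4. Vertices at (h ± a, k).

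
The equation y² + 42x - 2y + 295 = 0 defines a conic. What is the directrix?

Only y is squared. Complete the square in y: (y - 1)² = -42(x + 7).
Vertex (-7, 1); 4p = -42 so p = -21/2. Opens left.
Directrix is the vertical line x = h − p = -7 − (-21/2) = 7/2.

x = 7/2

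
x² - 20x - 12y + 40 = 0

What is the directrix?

y = -8

Only x is squared. Complete the square in x: (x - 10)² = 12(y + 5).
Vertex (10, -5); 4p = 12 so p = 3. Opens up.
Directrix is the horizontal line y = k − p = -5 − (3) = -8.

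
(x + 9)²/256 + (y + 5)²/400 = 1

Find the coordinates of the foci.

(-9, -17) and (-9, 7)

Center (-9, -5). The larger denominator 400 sits under the y-term, so the major axis is vertical; a² = 400, b² = 256.
c² = a² - b² = 400 - 256 = 144, so c = 12.
Foci lie on the vertical axis through the center: (h, k ± c).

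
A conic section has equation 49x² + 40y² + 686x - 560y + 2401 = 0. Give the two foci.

49(x² + 14x) + 40(y² - 14y) = -2401
Completing the square gives 49(x + 7)² + 40(y - 7)² = -2401 + 2401 + 1960 = 1960.
Divide by 1960: (x + 7)²/40 + (y - 7)²/49 = 1
Ellipse, center (-7, 7), major axis vertical; a² = 49, b² = 40.
c² = a² - b² = 49 - 40 = 9, so c = 3.
Foci lie on the vertical axis through the center: (h, k ± c).

(-7, 4) and (-7, 10)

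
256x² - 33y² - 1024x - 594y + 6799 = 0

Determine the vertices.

Collect terms: 256(x² - 4x) -33(y² + 18y) = -6799
Complete the square: 256(x - 2)² -33(y + 9)² = -6799 + 1024 - 2673 = -8448
Divide through by -8448 to get (y + 9)²/256 - (x - 2)²/33 = 1.
Hyperbola, center (2, -9), transverse axis vertical; a² = 256, b² = 33.
a = 16. Vertices at (h, k ± a).

(2, -25) and (2, 7)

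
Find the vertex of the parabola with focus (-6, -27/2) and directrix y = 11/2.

(-6, -4)

The vertex is the midpoint between the focus and the directrix along the axis of symmetry.
Axis is vertical (directrix is horizontal). Vertex y-coordinate = (-27/2 + 11/2)/2 = -4; x-coordinate = -6.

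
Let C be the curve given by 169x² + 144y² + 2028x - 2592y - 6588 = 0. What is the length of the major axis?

26

Group the x- and y-terms: 169(x² + 12x) + 144(y² - 18y) = 6588
Complete the square: 169(x + 6)² + 144(y - 9)² = 6588 + 6084 + 11664 = 24336
Divide by 24336: (x + 6)²/144 + (y - 9)²/169 = 1
Ellipse, center (-6, 9), major axis vertical; a² = 169, b² = 144.
a² = 169 so a = 13; the major axis has length 2a = 26.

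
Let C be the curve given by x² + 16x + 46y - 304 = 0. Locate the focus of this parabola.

(-8, -7/2)

Only x is squared. Complete the square in x: (x + 8)² = -46(y - 8).
Vertex (-8, 8); 4p = -46 so p = -23/2. Opens down.
Focus is p units from the vertex along the axis: (h, k + p).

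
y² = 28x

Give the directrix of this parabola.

Vertex (0, 0); 4p = 28 so p = 7. Opens right.
Directrix is the vertical line x = h − p = 0 − (7) = -7.

x = -7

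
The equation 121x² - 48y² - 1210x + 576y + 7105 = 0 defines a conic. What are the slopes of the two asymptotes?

11√3/12 and -11√3/12

Group: 121(x² - 10x) -48(y² - 12y) = -7105
Complete the square in x and y: 121(x - 5)² -48(y - 6)² = -7105 + 3025 - 1728 = -5808
Divide by -5808: (y - 6)²/121 - (x - 5)²/48 = 1
Hyperbola, center (5, 6), transverse axis vertical; a² = 121, b² = 48.
For a vertical hyperbola the asymptotes have slope ±a/b.
Here that is ±11/4√3 = ±11√3/12.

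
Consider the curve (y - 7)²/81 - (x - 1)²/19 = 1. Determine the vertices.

(1, -2) and (1, 16)

Center (1, 7). The positive term is the y-term, so the transverse axis is vertical; a² = 81, b² = 19.
a = 9. Vertices at (h, k ± a).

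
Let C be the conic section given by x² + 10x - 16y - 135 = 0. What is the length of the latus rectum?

Only x is squared. Complete the square in x: (x + 5)² = 16(y + 10).
Vertex (-5, -10); 4p = 16 so p = 4. Opens up.
Latus rectum length = |4p| = 16.

16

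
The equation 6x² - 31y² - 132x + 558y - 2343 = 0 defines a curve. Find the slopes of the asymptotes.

Collect terms: 6(x² - 22x) -31(y² - 18y) = 2343
Complete the square: 6(x - 11)² -31(y - 9)² = 2343 + 726 - 2511 = 558
Divide by 558: (x - 11)²/93 - (y - 9)²/18 = 1
Hyperbola, center (11, 9), transverse axis horizontal; a² = 93, b² = 18.
For a horizontal hyperbola the asymptotes have slope ±b/a.
Here that is ±3√2/√93 = ±√186/31.

√186/31 and -√186/31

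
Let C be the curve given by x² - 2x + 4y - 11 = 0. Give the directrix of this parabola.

Only x is squared. Complete the square in x: (x - 1)² = -4(y - 3).
Vertex (1, 3); 4p = -4 so p = -1. Opens down.
Directrix is the horizontal line y = k − p = 3 − (-1) = 4.

y = 4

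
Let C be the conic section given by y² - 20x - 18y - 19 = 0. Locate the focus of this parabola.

(0, 9)

Only y is squared. Complete the square in y: (y - 9)² = 20(x + 5).
Vertex (-5, 9); 4p = 20 so p = 5. Opens right.
Focus is p units from the vertex along the axis: (h + p, k).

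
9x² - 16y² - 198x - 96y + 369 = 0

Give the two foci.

(1, -3) and (21, -3)

Rearranging, 9(x² - 22x) -16(y² + 6y) = -369.
Complete the square: 9(x - 11)² -16(y + 3)² = -369 + 1089 - 144 = 576
Dividing both sides by 576: (x - 11)²/64 - (y + 3)²/36 = 1
Hyperbola, center (11, -3), transverse axis horizontal; a² = 64, b² = 36.
c² = a² + b² = 64 + 36 = 100, so c = 10.
Foci lie on the horizontal axis through the center: (h ± c, k).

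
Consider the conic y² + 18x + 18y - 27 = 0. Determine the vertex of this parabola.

Only y is squared. Complete the square in y: (y + 9)² = -18(x - 6).
Vertex (6, -9); 4p = -18 so p = -9/2. Opens left.

(6, -9)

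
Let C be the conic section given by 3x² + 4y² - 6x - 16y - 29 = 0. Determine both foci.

(-1, 2) and (3, 2)

3(x² - 2x) + 4(y² - 4y) = 29
Completing the square gives 3(x - 1)² + 4(y - 2)² = 29 + 3 + 16 = 48.
Divide by 48: (x - 1)²/16 + (y - 2)²/12 = 1
Ellipse, center (1, 2), major axis horizontal; a² = 16, b² = 12.
c² = a² - b² = 16 - 12 = 4, so c = 2.
Foci lie on the horizontal axis through the center: (h ± c, k).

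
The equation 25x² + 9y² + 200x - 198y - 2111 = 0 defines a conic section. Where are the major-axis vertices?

(-4, -9) and (-4, 31)

25(x² + 8x) + 9(y² - 22y) = 2111
Complete the square: 25(x + 4)² + 9(y - 11)² = 2111 + 400 + 1089 = 3600
Divide by 3600: (x + 4)²/144 + (y - 11)²/400 = 1
Ellipse, center (-4, 11), major axis vertical; a² = 400, b² = 144.
a = 20. Vertices at (h, k ± a).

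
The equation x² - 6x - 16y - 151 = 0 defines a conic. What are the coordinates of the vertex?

(3, -10)

Only x is squared. Complete the square in x: (x - 3)² = 16(y + 10).
Vertex (3, -10); 4p = 16 so p = 4. Opens up.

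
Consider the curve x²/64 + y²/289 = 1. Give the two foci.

Center (0, 0). The larger denominator 289 sits under the y-term, so the major axis is vertical; a² = 289, b² = 64.
c² = a² - b² = 289 - 64 = 225, so c = 15.
Foci lie on the vertical axis through the center: (h, k ± c).

(0, -15) and (0, 15)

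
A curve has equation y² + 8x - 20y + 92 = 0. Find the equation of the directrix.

Only y is squared. Complete the square in y: (y - 10)² = -8(x - 1).
Vertex (1, 10); 4p = -8 so p = -2. Opens left.
Directrix is the vertical line x = h − p = 1 − (-2) = 3.

x = 3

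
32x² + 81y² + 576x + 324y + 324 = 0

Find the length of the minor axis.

Rearranging, 32(x² + 18x) + 81(y² + 4y) = -324.
32(x + 9)² + 81(y + 2)² = -324 + 2592 + 324 = 2592
Dividing both sides by 2592: (x + 9)²/81 + (y + 2)²/32 = 1
Ellipse, center (-9, -2), major axis horizontal; a² = 81, b² = 32.
b² = 32 so b = 4√2; the minor axis has length 2b = 8√2.

8√2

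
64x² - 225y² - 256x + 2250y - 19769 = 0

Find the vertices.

(-13, 5) and (17, 5)

Group: 64(x² - 4x) -225(y² - 10y) = 19769
Complete the square in x and y: 64(x - 2)² -225(y - 5)² = 19769 + 256 - 5625 = 14400
Dividing both sides by 14400: (x - 2)²/225 - (y - 5)²/64 = 1
Hyperbola, center (2, 5), transverse axis horizontal; a² = 225, b² = 64.
a = 15. Vertices at (h ± a, k).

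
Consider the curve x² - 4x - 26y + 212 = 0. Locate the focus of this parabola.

Only x is squared. Complete the square in x: (x - 2)² = 26(y - 8).
Vertex (2, 8); 4p = 26 so p = 13/2. Opens up.
Focus is p units from the vertex along the axis: (h, k + p).

(2, 29/2)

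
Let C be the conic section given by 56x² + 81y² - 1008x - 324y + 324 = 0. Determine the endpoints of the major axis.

Group: 56(x² - 18x) + 81(y² - 4y) = -324
56(x - 9)² + 81(y - 2)² = -324 + 4536 + 324 = 4536
Dividing both sides by 4536: (x - 9)²/81 + (y - 2)²/56 = 1
Ellipse, center (9, 2), major axis horizontal; a² = 81, b² = 56.
a = 9. Vertices at (h ± a, k).

(0, 2) and (18, 2)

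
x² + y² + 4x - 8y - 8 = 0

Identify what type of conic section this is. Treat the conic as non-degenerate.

circle

No xy term. Coefficients of x² and y² are A = 1, C = 1.
A = C (same sign) ⇒ circle.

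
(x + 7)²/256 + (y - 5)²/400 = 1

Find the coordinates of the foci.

Center (-7, 5). The larger denominator 400 sits under the y-term, so the major axis is vertical; a² = 400, b² = 256.
c² = a² - b² = 400 - 256 = 144, so c = 12.
Foci lie on the vertical axis through the center: (h, k ± c).

(-7, -7) and (-7, 17)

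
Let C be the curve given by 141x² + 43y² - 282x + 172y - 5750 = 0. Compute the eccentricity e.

e = 7√282/141

Rearranging, 141(x² - 2x) + 43(y² + 4y) = 5750.
Completing the square gives 141(x - 1)² + 43(y + 2)² = 5750 + 141 + 172 = 6063.
Dividing both sides by 6063: (x - 1)²/43 + (y + 2)²/141 = 1
Ellipse, center (1, -2), major axis vertical; a² = 141, b² = 43.
c² = a² - b² = 98, so c = 7√2.
e = c/a = 7√2/√141 = 7√282/141.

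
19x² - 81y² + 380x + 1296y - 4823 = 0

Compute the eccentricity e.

e = 10/9

19(x² + 20x) -81(y² - 16y) = 4823
19(x + 10)² -81(y - 8)² = 4823 + 1900 - 5184 = 1539
Divide through by 1539 to get (x + 10)²/81 - (y - 8)²/19 = 1.
Hyperbola, center (-10, 8), transverse axis horizontal; a² = 81, b² = 19.
c² = a² + b² = 100, so c = 10.
e = c/a = 10/9.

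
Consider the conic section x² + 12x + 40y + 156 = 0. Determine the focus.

Only x is squared. Complete the square in x: (x + 6)² = -40(y + 3).
Vertex (-6, -3); 4p = -40 so p = -10. Opens down.
Focus is p units from the vertex along the axis: (h, k + p).

(-6, -13)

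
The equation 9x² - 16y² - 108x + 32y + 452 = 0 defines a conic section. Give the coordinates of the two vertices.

9(x² - 12x) -16(y² - 2y) = -452
Complete the square in x and y: 9(x - 6)² -16(y - 1)² = -452 + 324 - 16 = -144
Divide by -144: (y - 1)²/9 - (x - 6)²/16 = 1
Hyperbola, center (6, 1), transverse axis vertical; a² = 9, b² = 16.
a = 3. Vertices at (h, k ± a).

(6, -2) and (6, 4)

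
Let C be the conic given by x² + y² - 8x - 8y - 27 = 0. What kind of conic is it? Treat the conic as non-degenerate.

circle

No xy term. Coefficients of x² and y² are A = 1, C = 1.
A = C (same sign) ⇒ circle.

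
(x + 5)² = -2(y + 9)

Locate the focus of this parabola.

Vertex (-5, -9); 4p = -2 so p = -1/2. Opens down.
Focus is p units from the vertex along the axis: (h, k + p).

(-5, -19/2)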